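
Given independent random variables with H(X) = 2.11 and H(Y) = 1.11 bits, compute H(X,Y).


For independent variables, H(X,Y) = H(X) + H(Y) = 2.11 + 1.11 = 3.22

3.22 bits


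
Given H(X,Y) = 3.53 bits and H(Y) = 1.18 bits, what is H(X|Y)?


H(X|Y) = H(X,Y) - H(Y) = 3.53 - 1.18 = 2.35

2.35 bits


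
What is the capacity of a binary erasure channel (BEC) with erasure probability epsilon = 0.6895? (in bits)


C = 1 - epsilon = 1 - 0.6895 = 0.3105

0.3105 bits


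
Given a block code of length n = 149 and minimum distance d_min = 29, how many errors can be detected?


Detection capability = d_min - 1 = 29 - 1 = 28

28 errors


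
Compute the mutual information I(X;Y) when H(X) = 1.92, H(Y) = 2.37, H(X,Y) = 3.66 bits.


I(X;Y) = H(X) + H(Y) - H(X,Y) = 1.92 + 2.37 - 3.66 = 0.63

0.63 bits


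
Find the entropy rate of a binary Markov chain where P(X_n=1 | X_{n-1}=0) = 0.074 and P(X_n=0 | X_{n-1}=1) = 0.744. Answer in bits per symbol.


Stationary distribution: pi_0 = p10/(p01+p10) = 0.9095, pi_1 = 0.0905. Entropy rate H' = pi_0*H(p01) + pi_1*H(p10) = 0.9095*0.3807 + 0.0905*0.8207 = 0.4205

0.4205 bits/symbol


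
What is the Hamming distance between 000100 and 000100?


Count differing positions: . . . . . . = 0 differences

0


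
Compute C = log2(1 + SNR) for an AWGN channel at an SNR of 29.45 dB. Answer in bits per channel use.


SNR_linear = 10^(29.45/10) = 881.0489; C = log2(1 + SNR_linear) = log2(1 + 881.0489) = 9.7847

9.7847 bits/channel use


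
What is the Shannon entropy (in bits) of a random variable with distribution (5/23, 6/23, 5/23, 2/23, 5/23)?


H = -sum(p_i * log2(p_i)). Terms: -(5/23)*log2(5/23) = 0.478616; -(6/23)*log2(6/23) = 0.505722; -(5/23)*log2(5/23) = 0.478616; -(2/23)*log2(2/23) = 0.306397; -(5/23)*log2(5/23) = 0.478616. H = 0.478616 + 0.505722 + 0.478616 + 0.306397 + 0.478616 = 2.248

2.248 bits


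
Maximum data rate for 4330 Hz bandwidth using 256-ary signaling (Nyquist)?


Rate = 2 * B * log2(M) = 2 * 4330 * 8.0 = 69280.0

69280.0 bps


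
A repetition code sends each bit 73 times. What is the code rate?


Rate = k/n = 1/73

1/73


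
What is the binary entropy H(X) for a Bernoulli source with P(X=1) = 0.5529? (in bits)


H = -p*log2(p) - (1-p)*log2(1-p). -0.5529*log2(0.5529) = 0.472679; -0.4471*log2(0.4471) = 0.519231. H = 0.472679 + 0.519231 = 0.9919

0.9919 bits


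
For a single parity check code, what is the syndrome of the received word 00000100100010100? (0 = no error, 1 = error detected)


Syndrome = XOR of all bits = 0 XOR 0 XOR 0 XOR 0 XOR 0 XOR 1 XOR 0 XOR 0 XOR 1 XOR 0 XOR 0 XOR 0 XOR 1 XOR 0 XOR 1 XOR 0 XOR 0 = 0

0


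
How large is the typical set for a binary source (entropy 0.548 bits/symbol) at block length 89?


log2|A_typical| = nH = 89 * 0.548 = 48.772, so |A_typical| ~ 2^48.772 = 4.807e+14

4.807e+14


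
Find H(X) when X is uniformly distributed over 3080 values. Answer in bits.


H = log2(n) = log2(3080) = 11.5887

11.5887 bits


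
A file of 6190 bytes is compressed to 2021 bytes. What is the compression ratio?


Ratio = original / compressed = 6190 / 2021 = 3.0628

3.0628


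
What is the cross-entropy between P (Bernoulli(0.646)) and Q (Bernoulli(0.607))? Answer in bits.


H(P,Q) = -p*log2(q) - (1-p)*log2(1-q). -0.646*log2(0.607) = 0.465270; -0.354*log2(0.393) = 0.476979. H(P,Q) = 0.465270 + 0.476979 = 0.9422

0.9422 bits


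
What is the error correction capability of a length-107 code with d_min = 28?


Correction capability = floor((d-1)/2) = floor((28-1)/2) = 13

13 errors


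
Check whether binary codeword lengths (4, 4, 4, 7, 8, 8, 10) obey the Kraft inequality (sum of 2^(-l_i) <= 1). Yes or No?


Kraft sum = sum(2^(-l_i)) = 0.2041, need <= 1. Result: satisfied (a binary prefix-free code with these lengths exists)

Yes


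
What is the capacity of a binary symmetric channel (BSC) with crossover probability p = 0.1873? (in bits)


H(p) = -p*log2(p) - (1-p)*log2(1-p) = -0.1873*log2(0.1873) - 0.8127*log2(0.8127) = 0.452625 + 0.243164 = 0.6958. C = 1 - H(p) = 1 - 0.6958 = 0.3042

0.3042 bits


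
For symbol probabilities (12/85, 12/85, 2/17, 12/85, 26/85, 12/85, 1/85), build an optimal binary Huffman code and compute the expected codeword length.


Huffman construction (repeatedly merge the two least-probable nodes; each merge adds 1 bit to every symbol beneath it): 1/85 + 2/17 = 11/85; 11/85 + 12/85 = 23/85; 12/85 + 12/85 = 24/85; 12/85 + 23/85 = 7/17; 24/85 + 26/85 = 10/17; 7/17 + 10/17 = 1. Resulting codeword lengths (in the order the probabilities were given): (3, 3, 4, 3, 2, 2, 4). L_avg = sum(p_i * l_i) = 12/85*3 + 12/85*3 + 2/17*4 + 12/85*3 + 26/85*2 + 12/85*2 + 1/85*4 = 228/85 = 2.6824

2.6824 bits


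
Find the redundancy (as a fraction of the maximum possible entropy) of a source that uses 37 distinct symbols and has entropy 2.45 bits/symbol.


H_max = log2(K) = log2(37) = 5.2095 bits/symbol. Redundancy = 1 - H/H_max = 1 - 2.45/5.2095 = 1 - 0.4703 = 0.5297

0.5297


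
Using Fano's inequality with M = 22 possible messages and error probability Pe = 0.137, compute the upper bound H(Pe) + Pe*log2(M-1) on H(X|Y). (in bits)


H(Pe) = -Pe*log2(Pe) - (1-Pe)*log2(1-Pe) = -0.137*log2(0.137) - 0.863*log2(0.863) = 0.392882 + 0.183446 = 0.5763. Pe*log2(M-1) = 0.137*log2(21) = 0.601747. Bound = H(Pe) + Pe*log2(M-1) = 0.392882 + 0.183446 + 0.601747 = 1.1781

1.1781 bits


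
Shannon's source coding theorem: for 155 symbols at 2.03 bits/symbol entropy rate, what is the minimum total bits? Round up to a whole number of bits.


Minimum bits >= n * H = 155 * 2.03 = 314.65, rounded up to a whole number of bits = 315

315 bits


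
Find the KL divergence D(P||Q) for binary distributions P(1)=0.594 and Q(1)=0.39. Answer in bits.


KL = p*log2(p/q) + (1-p)*log2((1-p)/(1-q)) = 0.594*log2(0.594/0.39) + 0.406*log2(0.406/0.61) = 0.1221

0.1221 bits


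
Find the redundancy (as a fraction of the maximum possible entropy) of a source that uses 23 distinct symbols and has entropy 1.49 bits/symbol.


H_max = log2(K) = log2(23) = 4.5236 bits/symbol. Redundancy = 1 - H/H_max = 1 - 1.49/4.5236 = 1 - 0.3294 = 0.6706

0.6706


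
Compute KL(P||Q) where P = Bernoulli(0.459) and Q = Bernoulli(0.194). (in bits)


KL = p*log2(p/q) + (1-p)*log2((1-p)/(1-q)) = 0.459*log2(0.459/0.194) + 0.541*log2(0.541/0.806) = 0.2591

0.2591 bits


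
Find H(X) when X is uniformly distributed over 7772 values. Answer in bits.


H = log2(n) = log2(7772) = 12.9241

12.9241 bits


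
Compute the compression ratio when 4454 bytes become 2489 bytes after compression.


Ratio = original / compressed = 4454 / 2489 = 1.7895

1.7895


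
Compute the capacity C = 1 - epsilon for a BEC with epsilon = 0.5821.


C = 1 - epsilon = 1 - 0.5821 = 0.4179

0.4179 bits


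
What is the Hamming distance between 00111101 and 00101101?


Count differing positions: . . . ^ . . . . = 1 differences

1


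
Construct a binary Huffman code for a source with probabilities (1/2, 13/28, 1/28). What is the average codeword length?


Huffman construction (repeatedly merge the two least-probable nodes; each merge adds 1 bit to every symbol beneath it): 1/28 + 13/28 = 1/2; 1/2 + 1/2 = 1. Resulting codeword lengths (in the order the probabilities were given): (1, 2, 2). L_avg = sum(p_i * l_i) = 1/2*1 + 13/28*2 + 1/28*2 = 3/2 = 1.5

1.5 bits


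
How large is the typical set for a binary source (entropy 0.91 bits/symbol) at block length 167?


log2|A_typical| = nH = 167 * 0.91 = 151.97, so |A_typical| ~ 2^151.97 = 5.592e+45

5.592e+45


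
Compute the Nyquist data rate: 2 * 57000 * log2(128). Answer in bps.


Rate = 2 * B * log2(M) = 2 * 57000 * 7.0 = 798000.0

798000.0 bps


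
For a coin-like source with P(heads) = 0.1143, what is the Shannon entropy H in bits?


H = -p*log2(p) - (1-p)*log2(1-p). -0.1143*log2(0.1143) = 0.357656; -0.8857*log2(0.8857) = 0.155095. H = 0.357656 + 0.155095 = 0.5128

0.5128 bits


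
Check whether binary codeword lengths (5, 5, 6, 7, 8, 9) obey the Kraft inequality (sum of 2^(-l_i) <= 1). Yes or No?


Kraft sum = sum(2^(-l_i)) = 0.0918, need <= 1. Result: satisfied (a binary prefix-free code with these lengths exists)

Yes


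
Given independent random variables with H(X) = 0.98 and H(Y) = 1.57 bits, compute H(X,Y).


For independent variables, H(X,Y) = H(X) + H(Y) = 0.98 + 1.57 = 2.55

2.55 bits


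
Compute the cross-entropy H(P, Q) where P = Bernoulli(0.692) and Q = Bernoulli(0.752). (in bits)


H(P,Q) = -p*log2(q) - (1-p)*log2(1-q). -0.692*log2(0.752) = 0.284547; -0.308*log2(0.248) = 0.619569. H(P,Q) = 0.284547 + 0.619569 = 0.9041

0.9041 bits


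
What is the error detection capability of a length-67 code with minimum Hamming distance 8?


Detection capability = d_min - 1 = 8 - 1 = 7

7 errors


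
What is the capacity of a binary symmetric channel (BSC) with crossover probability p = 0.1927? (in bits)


H(p) = -p*log2(p) - (1-p)*log2(1-p) = -0.1927*log2(0.1927) - 0.8073*log2(0.8073) = 0.457773 + 0.249313 = 0.7071. C = 1 - H(p) = 1 - 0.7071 = 0.2929

0.2929 bits


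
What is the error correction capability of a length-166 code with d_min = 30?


Correction capability = floor((d-1)/2) = floor((30-1)/2) = 14

14 errors


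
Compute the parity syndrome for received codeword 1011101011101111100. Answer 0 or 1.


Syndrome = XOR of all bits = 1 XOR 0 XOR 1 XOR 1 XOR 1 XOR 0 XOR 1 XOR 0 XOR 1 XOR 1 XOR 1 XOR 0 XOR 1 XOR 1 XOR 1 XOR 1 XOR 1 XOR 0 XOR 0 = 1

1


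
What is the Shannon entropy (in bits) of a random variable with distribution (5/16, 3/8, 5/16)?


H = -sum(p_i * log2(p_i)). Terms: -(5/16)*log2(5/16) = 0.524397; -(3/8)*log2(3/8) = 0.530639; -(5/16)*log2(5/16) = 0.524397. H = 0.524397 + 0.530639 + 0.524397 = 1.5794

1.5794 bits


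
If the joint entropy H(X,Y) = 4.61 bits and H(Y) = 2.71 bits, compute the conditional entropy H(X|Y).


H(X|Y) = H(X,Y) - H(Y) = 4.61 - 2.71 = 1.9

1.9 bits


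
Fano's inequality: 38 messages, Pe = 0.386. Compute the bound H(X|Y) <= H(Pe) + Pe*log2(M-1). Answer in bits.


H(Pe) = -Pe*log2(Pe) - (1-Pe)*log2(1-Pe) = -0.386*log2(0.386) - 0.614*log2(0.614) = 0.530104 + 0.432065 = 0.9622. Pe*log2(M-1) = 0.386*log2(37) = 2.010849. Bound = H(Pe) + Pe*log2(M-1) = 0.530104 + 0.432065 + 2.010849 = 2.973

2.973 bits


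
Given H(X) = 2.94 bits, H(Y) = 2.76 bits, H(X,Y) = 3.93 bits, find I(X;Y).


I(X;Y) = H(X) + H(Y) - H(X,Y) = 2.94 + 2.76 - 3.93 = 1.77

1.77 bits


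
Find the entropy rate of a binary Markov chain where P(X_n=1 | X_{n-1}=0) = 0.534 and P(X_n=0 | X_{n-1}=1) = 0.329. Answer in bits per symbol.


Stationary distribution: pi_0 = p10/(p01+p10) = 0.3812, pi_1 = 0.6188. Entropy rate H' = pi_0*H(p01) + pi_1*H(p10) = 0.3812*0.9967 + 0.6188*0.9139 = 0.9455

0.9455 bits/symbol


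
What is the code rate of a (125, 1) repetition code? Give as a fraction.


Rate = k/n = 1/125

1/125


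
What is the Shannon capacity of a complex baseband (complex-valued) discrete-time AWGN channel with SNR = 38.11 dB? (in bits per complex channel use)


SNR_linear = 10^(38.11/10) = 6471.4262; C = log2(1 + SNR_linear) = log2(1 + 6471.4262) = 12.6601

12.6601 bits/channel use


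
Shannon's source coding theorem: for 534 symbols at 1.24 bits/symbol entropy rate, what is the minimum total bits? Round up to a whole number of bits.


Minimum bits >= n * H = 534 * 1.24 = 662.16, rounded up to a whole number of bits = 663

663 bits


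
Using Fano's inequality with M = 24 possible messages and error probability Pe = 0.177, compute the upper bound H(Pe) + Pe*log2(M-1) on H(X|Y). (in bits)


H(Pe) = -Pe*log2(Pe) - (1-Pe)*log2(1-Pe) = -0.177*log2(0.177) - 0.823*log2(0.823) = 0.442178 + 0.231292 = 0.6735. Pe*log2(M-1) = 0.177*log2(23) = 0.800670. Bound = H(Pe) + Pe*log2(M-1) = 0.442178 + 0.231292 + 0.800670 = 1.4741

1.4741 bits


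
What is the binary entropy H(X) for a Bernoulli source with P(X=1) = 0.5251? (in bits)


H = -p*log2(p) - (1-p)*log2(1-p). -0.5251*log2(0.5251) = 0.487994; -0.4749*log2(0.4749) = 0.510187. H = 0.487994 + 0.510187 = 0.9982

0.9982 bits


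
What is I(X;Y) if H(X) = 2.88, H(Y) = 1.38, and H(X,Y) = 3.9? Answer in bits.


I(X;Y) = H(X) + H(Y) - H(X,Y) = 2.88 + 1.38 - 3.9 = 0.36

0.36 bits


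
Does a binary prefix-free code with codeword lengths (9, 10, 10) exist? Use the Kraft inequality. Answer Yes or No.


Kraft sum = sum(2^(-l_i)) = 0.0039, need <= 1. Result: satisfied (a binary prefix-free code with these lengths exists)

Yes


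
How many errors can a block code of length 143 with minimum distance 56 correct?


Correction capability = floor((d-1)/2) = floor((56-1)/2) = 27

27 errors


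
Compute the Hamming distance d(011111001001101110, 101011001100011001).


Count differing positions: ^ ^ . ^ . . . . . ^ . ^ ^ ^ . ^ ^ ^ = 10 differences

10


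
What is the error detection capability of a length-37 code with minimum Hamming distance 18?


Detection capability = d_min - 1 = 18 - 1 = 17

17 errors


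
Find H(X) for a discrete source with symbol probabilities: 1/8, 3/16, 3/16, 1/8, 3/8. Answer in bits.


H = -sum(p_i * log2(p_i)). Terms: -(1/8)*log2(1/8) = 0.375000; -(3/16)*log2(3/16) = 0.452820; -(3/16)*log2(3/16) = 0.452820; -(1/8)*log2(1/8) = 0.375000; -(3/8)*log2(3/8) = 0.530639. H = 0.375000 + 0.452820 + 0.452820 + 0.375000 + 0.530639 = 2.1863

2.1863 bits


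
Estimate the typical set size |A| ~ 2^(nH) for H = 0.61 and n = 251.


log2|A_typical| = nH = 251 * 0.61 = 153.11, so |A_typical| ~ 2^153.11 = 1.232e+46

1.232e+46


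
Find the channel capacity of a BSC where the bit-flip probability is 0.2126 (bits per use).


H(p) = -p*log2(p) - (1-p)*log2(1-p) = -0.2126*log2(0.2126) - 0.7874*log2(0.7874) = 0.474903 + 0.271520 = 0.7464. C = 1 - H(p) = 1 - 0.7464 = 0.2536

0.2536 bits


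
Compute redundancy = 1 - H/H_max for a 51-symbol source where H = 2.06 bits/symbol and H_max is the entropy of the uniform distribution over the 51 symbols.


H_max = log2(K) = log2(51) = 5.6724 bits/symbol. Redundancy = 1 - H/H_max = 1 - 2.06/5.6724 = 1 - 0.3632 = 0.6368

0.6368


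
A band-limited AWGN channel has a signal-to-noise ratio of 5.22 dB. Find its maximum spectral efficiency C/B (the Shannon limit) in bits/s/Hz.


SNR_linear = 10^(5.22/10) = 3.3266; C/B = log2(1 + SNR_linear) = log2(1 + 3.3266) = 2.1132

2.1132 bits/s/Hz


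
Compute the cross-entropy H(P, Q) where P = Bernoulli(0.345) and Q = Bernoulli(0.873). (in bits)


H(P,Q) = -p*log2(q) - (1-p)*log2(1-q). -0.345*log2(0.873) = 0.067602; -0.655*log2(0.127) = 1.950000. H(P,Q) = 0.067602 + 1.950000 = 2.0176

2.0176 bits


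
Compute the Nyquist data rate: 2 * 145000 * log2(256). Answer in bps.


Rate = 2 * B * log2(M) = 2 * 145000 * 8.0 = 2320000.0

2320000.0 bps


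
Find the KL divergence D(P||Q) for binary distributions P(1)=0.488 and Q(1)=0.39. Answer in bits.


KL = p*log2(p/q) + (1-p)*log2((1-p)/(1-q)) = 0.488*log2(0.488/0.39) + 0.512*log2(0.512/0.61) = 0.0285

0.0285 bits


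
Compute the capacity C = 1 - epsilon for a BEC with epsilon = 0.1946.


C = 1 - epsilon = 1 - 0.1946 = 0.8054

0.8054 bits


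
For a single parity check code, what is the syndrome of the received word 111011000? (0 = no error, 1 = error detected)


Syndrome = XOR of all bits = 1 XOR 1 XOR 1 XOR 0 XOR 1 XOR 1 XOR 0 XOR 0 XOR 0 = 1

1


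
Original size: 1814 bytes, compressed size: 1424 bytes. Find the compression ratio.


Ratio = original / compressed = 1814 / 1424 = 1.2739

1.2739


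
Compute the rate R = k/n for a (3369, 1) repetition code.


Rate = k/n = 1/3369

1/3369


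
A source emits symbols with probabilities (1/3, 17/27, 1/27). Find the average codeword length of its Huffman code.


Huffman construction (repeatedly merge the two least-probable nodes; each merge adds 1 bit to every symbol beneath it): 1/27 + 1/3 = 10/27; 10/27 + 17/27 = 1. Resulting codeword lengths (in the order the probabilities were given): (2, 1, 2). L_avg = sum(p_i * l_i) = 1/3*2 + 17/27*1 + 1/27*2 = 37/27 = 1.3704

1.3704 bits


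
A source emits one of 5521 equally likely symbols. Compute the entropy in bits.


H = log2(n) = log2(5521) = 12.4307

12.4307 bits


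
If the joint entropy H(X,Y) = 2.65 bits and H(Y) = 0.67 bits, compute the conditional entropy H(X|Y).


H(X|Y) = H(X,Y) - H(Y) = 2.65 - 0.67 = 1.98

1.98 bits


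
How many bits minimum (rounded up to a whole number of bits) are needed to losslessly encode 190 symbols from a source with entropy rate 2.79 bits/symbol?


Minimum bits >= n * H = 190 * 2.79 = 530.1, rounded up to a whole number of bits = 531

531 bits


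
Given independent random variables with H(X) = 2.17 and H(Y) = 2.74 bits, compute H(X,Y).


For independent variables, H(X,Y) = H(X) + H(Y) = 2.17 + 2.74 = 4.91

4.91 bits


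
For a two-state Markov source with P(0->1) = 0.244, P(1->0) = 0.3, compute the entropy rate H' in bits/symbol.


Stationary distribution: pi_0 = p10/(p01+p10) = 0.5515, pi_1 = 0.4485. Entropy rate H' = pi_0*H(p01) + pi_1*H(p10) = 0.5515*0.8016 + 0.4485*0.8813 = 0.8374

0.8374 bits/symbol


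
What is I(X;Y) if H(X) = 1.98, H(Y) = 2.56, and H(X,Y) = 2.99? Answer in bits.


I(X;Y) = H(X) + H(Y) - H(X,Y) = 1.98 + 2.56 - 2.99 = 1.55

1.55 bits


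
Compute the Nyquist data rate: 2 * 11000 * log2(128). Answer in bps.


Rate = 2 * B * log2(M) = 2 * 11000 * 7.0 = 154000.0

154000.0 bps


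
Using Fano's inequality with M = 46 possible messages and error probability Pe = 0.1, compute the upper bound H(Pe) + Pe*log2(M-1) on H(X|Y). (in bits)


H(Pe) = -Pe*log2(Pe) - (1-Pe)*log2(1-Pe) = -0.1*log2(0.1) - 0.9*log2(0.9) = 0.332193 + 0.136803 = 0.469. Pe*log2(M-1) = 0.1*log2(45) = 0.549185. Bound = H(Pe) + Pe*log2(M-1) = 0.332193 + 0.136803 + 0.549185 = 1.0182

1.0182 bits


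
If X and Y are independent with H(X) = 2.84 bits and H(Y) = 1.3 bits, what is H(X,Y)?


For independent variables, H(X,Y) = H(X) + H(Y) = 2.84 + 1.3 = 4.14

4.14 bits


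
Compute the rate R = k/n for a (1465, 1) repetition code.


Rate = k/n = 1/1465

1/1465


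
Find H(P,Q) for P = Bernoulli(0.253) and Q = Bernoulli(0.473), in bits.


H(P,Q) = -p*log2(q) - (1-p)*log2(1-q). -0.253*log2(0.473) = 0.273262; -0.747*log2(0.527) = 0.690321. H(P,Q) = 0.273262 + 0.690321 = 0.9636

0.9636 bits


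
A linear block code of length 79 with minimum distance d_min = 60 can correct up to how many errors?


Correction capability = floor((d-1)/2) = floor((60-1)/2) = 29

29 errors


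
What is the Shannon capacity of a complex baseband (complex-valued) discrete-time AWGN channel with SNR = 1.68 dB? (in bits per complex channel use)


SNR_linear = 10^(1.68/10) = 1.4723; C = log2(1 + SNR_linear) = log2(1 + 1.4723) = 1.3059

1.3059 bits/channel use


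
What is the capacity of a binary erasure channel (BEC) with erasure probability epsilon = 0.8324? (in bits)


C = 1 - epsilon = 1 - 0.8324 = 0.1676

0.1676 bits


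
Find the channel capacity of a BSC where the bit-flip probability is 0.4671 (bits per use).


H(p) = -p*log2(p) - (1-p)*log2(1-p) = -0.4671*log2(0.4671) - 0.5329*log2(0.5329) = 0.512968 + 0.483907 = 0.9969. C = 1 - H(p) = 1 - 0.9969 = 0.0031

0.0031 bits


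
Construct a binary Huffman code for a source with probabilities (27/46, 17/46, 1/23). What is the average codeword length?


Huffman construction (repeatedly merge the two least-probable nodes; each merge adds 1 bit to every symbol beneath it): 1/23 + 17/46 = 19/46; 19/46 + 27/46 = 1. Resulting codeword lengths (in the order the probabilities were given): (1, 2, 2). L_avg = sum(p_i * l_i) = 27/46*1 + 17/46*2 + 1/23*2 = 65/46 = 1.413

1.413 bits


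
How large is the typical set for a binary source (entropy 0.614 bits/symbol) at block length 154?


log2|A_typical| = nH = 154 * 0.614 = 94.556, so |A_typical| ~ 2^94.556 = 2.912e+28

2.912e+28


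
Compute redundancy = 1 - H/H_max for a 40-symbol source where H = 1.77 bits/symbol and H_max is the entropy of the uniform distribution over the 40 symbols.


H_max = log2(K) = log2(40) = 5.3219 bits/symbol. Redundancy = 1 - H/H_max = 1 - 1.77/5.3219 = 1 - 0.3326 = 0.6674

0.6674


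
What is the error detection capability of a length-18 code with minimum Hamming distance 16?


Detection capability = d_min - 1 = 16 - 1 = 15

15 errors


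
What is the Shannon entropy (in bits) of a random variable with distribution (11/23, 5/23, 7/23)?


H = -sum(p_i * log2(p_i)). Terms: -(11/23)*log2(11/23) = 0.508932; -(5/23)*log2(5/23) = 0.478616; -(7/23)*log2(7/23) = 0.522324. H = 0.508932 + 0.478616 + 0.522324 = 1.5099

1.5099 bits


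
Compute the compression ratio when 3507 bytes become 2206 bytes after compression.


Ratio = original / compressed = 3507 / 2206 = 1.5898

1.5898


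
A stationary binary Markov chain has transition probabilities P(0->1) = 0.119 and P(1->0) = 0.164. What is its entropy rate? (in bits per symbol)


Stationary distribution: pi_0 = p10/(p01+p10) = 0.5795, pi_1 = 0.4205. Entropy rate H' = pi_0*H(p01) + pi_1*H(p10) = 0.5795*0.5265 + 0.4205*0.6438 = 0.5758

0.5758 bits/symbol


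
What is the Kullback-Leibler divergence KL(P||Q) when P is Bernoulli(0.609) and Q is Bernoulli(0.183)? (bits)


KL = p*log2(p/q) + (1-p)*log2((1-p)/(1-q)) = 0.609*log2(0.609/0.183) + 0.391*log2(0.391/0.817) = 0.6407

0.6407 bits


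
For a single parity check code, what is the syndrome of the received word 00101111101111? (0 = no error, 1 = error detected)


Syndrome = XOR of all bits = 0 XOR 0 XOR 1 XOR 0 XOR 1 XOR 1 XOR 1 XOR 1 XOR 1 XOR 0 XOR 1 XOR 1 XOR 1 XOR 1 = 0

0


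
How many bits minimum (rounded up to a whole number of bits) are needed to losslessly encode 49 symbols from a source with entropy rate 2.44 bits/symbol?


Minimum bits >= n * H = 49 * 2.44 = 119.56, rounded up to a whole number of bits = 120

120 bits


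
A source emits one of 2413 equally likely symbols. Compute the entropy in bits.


H = log2(n) = log2(2413) = 11.2366

11.2366 bits


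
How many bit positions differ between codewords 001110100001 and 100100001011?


Count differing positions: ^ . ^ . ^ . ^ . ^ . ^ . = 6 differences

6


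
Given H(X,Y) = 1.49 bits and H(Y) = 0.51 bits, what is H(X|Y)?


H(X|Y) = H(X,Y) - H(Y) = 1.49 - 0.51 = 0.98

0.98 bits


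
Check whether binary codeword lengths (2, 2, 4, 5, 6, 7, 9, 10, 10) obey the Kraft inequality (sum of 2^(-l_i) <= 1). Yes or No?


Kraft sum = sum(2^(-l_i)) = 0.6211, need <= 1. Result: satisfied (a binary prefix-free code with these lengths exists)

Yes


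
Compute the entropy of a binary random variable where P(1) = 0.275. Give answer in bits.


H = -p*log2(p) - (1-p)*log2(1-p). -0.275*log2(0.275) = 0.512187; -0.725*log2(0.725) = 0.336362. H = 0.512187 + 0.336362 = 0.8485

0.8485 bits


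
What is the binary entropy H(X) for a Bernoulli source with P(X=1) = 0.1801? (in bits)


H = -p*log2(p) - (1-p)*log2(1-p). -0.1801*log2(0.1801) = 0.445411; -0.8199*log2(0.8199) = 0.234885. H = 0.445411 + 0.234885 = 0.6803

0.6803 bits


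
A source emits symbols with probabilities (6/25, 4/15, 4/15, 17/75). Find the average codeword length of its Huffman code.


Huffman construction (repeatedly merge the two least-probable nodes; each merge adds 1 bit to every symbol beneath it): 17/75 + 6/25 = 7/15; 4/15 + 4/15 = 8/15; 7/15 + 8/15 = 1. Resulting codeword lengths (in the order the probabilities were given): (2, 2, 2, 2). L_avg = sum(p_i * l_i) = 6/25*2 + 4/15*2 + 4/15*2 + 17/75*2 = 2

2.0 bits


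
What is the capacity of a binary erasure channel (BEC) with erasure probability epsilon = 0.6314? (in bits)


C = 1 - epsilon = 1 - 0.6314 = 0.3686

0.3686 bits


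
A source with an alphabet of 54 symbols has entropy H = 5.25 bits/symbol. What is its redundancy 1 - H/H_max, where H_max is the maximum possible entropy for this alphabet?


H_max = log2(K) = log2(54) = 5.7549 bits/symbol. Redundancy = 1 - H/H_max = 1 - 5.25/5.7549 = 1 - 0.9123 = 0.0877

0.0877


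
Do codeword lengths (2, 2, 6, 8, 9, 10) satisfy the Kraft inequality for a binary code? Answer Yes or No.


Kraft sum = sum(2^(-l_i)) = 0.5225, need <= 1. Result: satisfied (a binary prefix-free code with these lengths exists)

Yes


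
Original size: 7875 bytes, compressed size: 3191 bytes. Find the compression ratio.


Ratio = original / compressed = 7875 / 3191 = 2.4679

2.4679


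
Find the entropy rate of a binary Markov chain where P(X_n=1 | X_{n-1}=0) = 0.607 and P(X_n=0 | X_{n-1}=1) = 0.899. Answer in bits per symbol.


Stationary distribution: pi_0 = p10/(p01+p10) = 0.5969, pi_1 = 0.4031. Entropy rate H' = pi_0*H(p01) + pi_1*H(p10) = 0.5969*0.9667 + 0.4031*0.4722 = 0.7674

0.7674 bits/symbol


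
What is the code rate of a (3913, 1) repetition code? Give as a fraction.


Rate = k/n = 1/3913

1/3913


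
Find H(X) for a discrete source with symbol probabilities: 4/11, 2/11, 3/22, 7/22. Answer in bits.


H = -sum(p_i * log2(p_i)). Terms: -(4/11)*log2(4/11) = 0.530702; -(2/11)*log2(2/11) = 0.447169; -(3/22)*log2(3/22) = 0.391973; -(7/22)*log2(7/22) = 0.525661. H = 0.530702 + 0.447169 + 0.391973 + 0.525661 = 1.8955

1.8955 bits


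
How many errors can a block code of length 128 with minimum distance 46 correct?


Correction capability = floor((d-1)/2) = floor((46-1)/2) = 22

22 errors


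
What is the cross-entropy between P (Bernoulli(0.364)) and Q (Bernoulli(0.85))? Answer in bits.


H(P,Q) = -p*log2(q) - (1-p)*log2(1-q). -0.364*log2(0.85) = 0.085345; -0.636*log2(0.15) = 1.740710. H(P,Q) = 0.085345 + 1.740710 = 1.8261

1.8261 bits


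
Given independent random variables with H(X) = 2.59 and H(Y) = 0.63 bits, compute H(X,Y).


For independent variables, H(X,Y) = H(X) + H(Y) = 2.59 + 0.63 = 3.22

3.22 bits


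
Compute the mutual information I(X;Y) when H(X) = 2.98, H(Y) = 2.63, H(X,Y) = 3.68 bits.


I(X;Y) = H(X) + H(Y) - H(X,Y) = 2.98 + 2.63 - 3.68 = 1.93

1.93 bits


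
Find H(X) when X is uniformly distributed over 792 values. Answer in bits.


H = log2(n) = log2(792) = 9.6294

9.6294 bits


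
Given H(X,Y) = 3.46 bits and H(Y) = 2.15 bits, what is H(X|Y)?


H(X|Y) = H(X,Y) - H(Y) = 3.46 - 2.15 = 1.31

1.31 bits


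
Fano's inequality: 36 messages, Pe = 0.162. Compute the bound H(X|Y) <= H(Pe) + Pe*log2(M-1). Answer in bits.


H(Pe) = -Pe*log2(Pe) - (1-Pe)*log2(1-Pe) = -0.162*log2(0.162) - 0.838*log2(0.838) = 0.425401 + 0.213671 = 0.6391. Pe*log2(M-1) = 0.162*log2(35) = 0.830944. Bound = H(Pe) + Pe*log2(M-1) = 0.425401 + 0.213671 + 0.830944 = 1.47

1.47 bits


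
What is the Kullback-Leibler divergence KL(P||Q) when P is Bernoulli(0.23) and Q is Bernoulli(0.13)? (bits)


KL = p*log2(p/q) + (1-p)*log2((1-p)/(1-q)) = 0.23*log2(0.23/0.13) + 0.77*log2(0.77/0.87) = 0.0537

0.0537 bits


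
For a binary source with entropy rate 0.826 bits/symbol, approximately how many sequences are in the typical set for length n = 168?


log2|A_typical| = nH = 168 * 0.826 = 138.768, so |A_typical| ~ 2^138.768 = 5.934e+41

5.934e+41


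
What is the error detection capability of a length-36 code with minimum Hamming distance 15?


Detection capability = d_min - 1 = 15 - 1 = 14

14 errors


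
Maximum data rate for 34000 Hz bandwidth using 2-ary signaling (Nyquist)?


Rate = 2 * B * log2(M) = 2 * 34000 * 1.0 = 68000.0

68000.0 bps


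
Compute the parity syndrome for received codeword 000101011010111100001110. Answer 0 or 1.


Syndrome = XOR of all bits = 0 XOR 0 XOR 0 XOR 1 XOR 0 XOR 1 XOR 0 XOR 1 XOR 1 XOR 0 XOR 1 XOR 0 XOR 1 XOR 1 XOR 1 XOR 1 XOR 0 XOR 0 XOR 0 XOR 0 XOR 1 XOR 1 XOR 1 XOR 0 = 0

0


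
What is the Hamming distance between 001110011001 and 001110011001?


Count differing positions: . . . . . . . . . . . . = 0 differences

0


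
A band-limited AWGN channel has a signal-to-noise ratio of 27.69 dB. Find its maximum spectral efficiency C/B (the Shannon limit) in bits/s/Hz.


SNR_linear = 10^(27.69/10) = 587.4894; C/B = log2(1 + SNR_linear) = log2(1 + 587.4894) = 9.2009

9.2009 bits/s/Hz


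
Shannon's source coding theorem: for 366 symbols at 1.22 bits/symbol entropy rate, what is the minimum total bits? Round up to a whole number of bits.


Minimum bits >= n * H = 366 * 1.22 = 446.52, rounded up to a whole number of bits = 447

447 bits


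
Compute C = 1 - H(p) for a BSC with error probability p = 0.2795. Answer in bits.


H(p) = -p*log2(p) - (1-p)*log2(1-p) = -0.2795*log2(0.2795) - 0.7205*log2(0.7205) = 0.514023 + 0.340746 = 0.8548. C = 1 - H(p) = 1 - 0.8548 = 0.1452

0.1452 bits


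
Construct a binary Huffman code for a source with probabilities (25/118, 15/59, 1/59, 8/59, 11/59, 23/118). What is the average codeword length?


Huffman construction (repeatedly merge the two least-probable nodes; each merge adds 1 bit to every symbol beneath it): 1/59 + 8/59 = 9/59; 9/59 + 11/59 = 20/59; 23/118 + 25/118 = 24/59; 15/59 + 20/59 = 35/59; 24/59 + 35/59 = 1. Resulting codeword lengths (in the order the probabilities were given): (2, 2, 4, 4, 3, 2). L_avg = sum(p_i * l_i) = 25/118*2 + 15/59*2 + 1/59*4 + 8/59*4 + 11/59*3 + 23/118*2 = 147/59 = 2.4915

2.4915 bits


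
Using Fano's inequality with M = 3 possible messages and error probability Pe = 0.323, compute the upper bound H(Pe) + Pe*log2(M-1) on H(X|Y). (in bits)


H(Pe) = -Pe*log2(Pe) - (1-Pe)*log2(1-Pe) = -0.323*log2(0.323) - 0.677*log2(0.677) = 0.526617 + 0.380997 = 0.9076. Pe*log2(M-1) = 0.323*log2(2) = 0.323000. Bound = H(Pe) + Pe*log2(M-1) = 0.526617 + 0.380997 + 0.323000 = 1.2306

1.2306 bits


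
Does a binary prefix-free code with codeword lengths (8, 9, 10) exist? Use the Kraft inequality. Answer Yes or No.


Kraft sum = sum(2^(-l_i)) = 0.0068, need <= 1. Result: satisfied (a binary prefix-free code with these lengths exists)

Yes


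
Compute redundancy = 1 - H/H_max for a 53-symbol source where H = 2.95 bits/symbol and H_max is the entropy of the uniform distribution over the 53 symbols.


H_max = log2(K) = log2(53) = 5.7279 bits/symbol. Redundancy = 1 - H/H_max = 1 - 2.95/5.7279 = 1 - 0.515 = 0.485

0.485


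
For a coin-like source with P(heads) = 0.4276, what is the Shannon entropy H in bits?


H = -p*log2(p) - (1-p)*log2(1-p). -0.4276*log2(0.4276) = 0.524095; -0.5724*log2(0.5724) = 0.460727. H = 0.524095 + 0.460727 = 0.9848

0.9848 bits


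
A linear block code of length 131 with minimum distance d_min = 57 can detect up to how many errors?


Detection capability = d_min - 1 = 57 - 1 = 56

56 errors


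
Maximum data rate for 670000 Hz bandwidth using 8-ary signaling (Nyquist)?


Rate = 2 * B * log2(M) = 2 * 670000 * 3.0 = 4020000.0

4020000.0 bps


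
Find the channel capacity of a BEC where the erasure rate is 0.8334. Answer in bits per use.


C = 1 - epsilon = 1 - 0.8334 = 0.1666

0.1666 bits


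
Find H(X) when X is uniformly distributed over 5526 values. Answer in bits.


H = log2(n) = log2(5526) = 12.432

12.432 bits


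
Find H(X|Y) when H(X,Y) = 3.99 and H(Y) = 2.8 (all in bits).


H(X|Y) = H(X,Y) - H(Y) = 3.99 - 2.8 = 1.19

1.19 bits


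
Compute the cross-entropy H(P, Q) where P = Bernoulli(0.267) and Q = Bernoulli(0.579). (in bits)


H(P,Q) = -p*log2(q) - (1-p)*log2(1-q). -0.267*log2(0.579) = 0.210493; -0.733*log2(0.421) = 0.914863. H(P,Q) = 0.210493 + 0.914863 = 1.1254

1.1254 bits


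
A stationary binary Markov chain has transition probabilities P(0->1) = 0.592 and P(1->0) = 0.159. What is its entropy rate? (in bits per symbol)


Stationary distribution: pi_0 = p10/(p01+p10) = 0.2117, pi_1 = 0.7883. Entropy rate H' = pi_0*H(p01) + pi_1*H(p10) = 0.2117*0.9754 + 0.7883*0.6319 = 0.7046

0.7046 bits/symbol


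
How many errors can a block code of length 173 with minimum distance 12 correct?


Correction capability = floor((d-1)/2) = floor((12-1)/2) = 5

5 errors


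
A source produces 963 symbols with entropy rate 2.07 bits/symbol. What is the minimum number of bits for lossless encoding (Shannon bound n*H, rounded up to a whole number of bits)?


Minimum bits >= n * H = 963 * 2.07 = 1993.41, rounded up to a whole number of bits = 1994

1994 bits


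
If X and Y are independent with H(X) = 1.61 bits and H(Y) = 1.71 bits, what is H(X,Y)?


For independent variables, H(X,Y) = H(X) + H(Y) = 1.61 + 1.71 = 3.32

3.32 bits


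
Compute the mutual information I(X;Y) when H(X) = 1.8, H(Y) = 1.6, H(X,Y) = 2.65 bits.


I(X;Y) = H(X) + H(Y) - H(X,Y) = 1.8 + 1.6 - 2.65 = 0.75

0.75 bits


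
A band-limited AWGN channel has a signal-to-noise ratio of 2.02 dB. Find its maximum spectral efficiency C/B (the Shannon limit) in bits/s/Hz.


SNR_linear = 10^(2.02/10) = 1.5922; C/B = log2(1 + SNR_linear) = log2(1 + 1.5922) = 1.3742

1.3742 bits/s/Hz


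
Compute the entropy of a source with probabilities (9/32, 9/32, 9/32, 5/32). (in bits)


H = -sum(p_i * log2(p_i)). Terms: -(9/32)*log2(9/32) = 0.514709; -(9/32)*log2(9/32) = 0.514709; -(9/32)*log2(9/32) = 0.514709; -(5/32)*log2(5/32) = 0.418449. H = 0.514709 + 0.514709 + 0.514709 + 0.418449 = 1.9626

1.9626 bits


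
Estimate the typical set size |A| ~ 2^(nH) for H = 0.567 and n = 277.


log2|A_typical| = nH = 277 * 0.567 = 157.059, so |A_typical| ~ 2^157.059 = 1.903e+47

1.903e+47


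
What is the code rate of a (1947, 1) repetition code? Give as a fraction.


Rate = k/n = 1/1947

1/1947


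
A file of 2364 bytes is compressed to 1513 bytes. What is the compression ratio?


Ratio = original / compressed = 2364 / 1513 = 1.5625

1.5625


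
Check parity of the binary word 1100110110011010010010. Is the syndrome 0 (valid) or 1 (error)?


Syndrome = XOR of all bits = 1 XOR 1 XOR 0 XOR 0 XOR 1 XOR 1 XOR 0 XOR 1 XOR 1 XOR 0 XOR 0 XOR 1 XOR 1 XOR 0 XOR 1 XOR 0 XOR 0 XOR 1 XOR 0 XOR 0 XOR 1 XOR 0 = 1

1


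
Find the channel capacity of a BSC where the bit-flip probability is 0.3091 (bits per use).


H(p) = -p*log2(p) - (1-p)*log2(1-p) = -0.3091*log2(0.3091) - 0.6909*log2(0.6909) = 0.523570 + 0.368561 = 0.8921. C = 1 - H(p) = 1 - 0.8921 = 0.1079

0.1079 bits


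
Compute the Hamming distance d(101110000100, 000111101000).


Count differing positions: ^ . ^ . . ^ ^ . ^ ^ . . = 6 differences

6


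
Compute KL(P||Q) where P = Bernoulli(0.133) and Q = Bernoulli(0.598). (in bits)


KL = p*log2(p/q) + (1-p)*log2((1-p)/(1-q)) = 0.133*log2(0.133/0.598) + 0.867*log2(0.867/0.402) = 0.6729

0.6729 bits


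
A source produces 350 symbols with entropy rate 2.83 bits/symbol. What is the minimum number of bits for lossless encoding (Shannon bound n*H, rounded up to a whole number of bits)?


Minimum bits >= n * H = 350 * 2.83 = 990.5, rounded up to a whole number of bits = 991

991 bits


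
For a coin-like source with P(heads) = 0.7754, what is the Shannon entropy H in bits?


H = -p*log2(p) - (1-p)*log2(1-p). -0.7754*log2(0.7754) = 0.284562; -0.2246*log2(0.2246) = 0.483916. H = 0.284562 + 0.483916 = 0.7685

0.7685 bits


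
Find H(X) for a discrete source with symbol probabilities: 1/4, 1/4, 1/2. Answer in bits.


H = -sum(p_i * log2(p_i)). Terms: -(1/4)*log2(1/4) = 0.500000; -(1/4)*log2(1/4) = 0.500000; -(1/2)*log2(1/2) = 0.500000. H = 0.500000 + 0.500000 + 0.500000 = 1.5

1.5 bits


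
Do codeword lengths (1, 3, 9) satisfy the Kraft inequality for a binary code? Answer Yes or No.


Kraft sum = sum(2^(-l_i)) = 0.627, need <= 1. Result: satisfied (a binary prefix-free code with these lengths exists)

Yes


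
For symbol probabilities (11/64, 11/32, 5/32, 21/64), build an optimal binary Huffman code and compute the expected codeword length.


Huffman construction (repeatedly merge the two least-probable nodes; each merge adds 1 bit to every symbol beneath it): 5/32 + 11/64 = 21/64; 21/64 + 21/64 = 21/32; 11/32 + 21/32 = 1. Resulting codeword lengths (in the order the probabilities were given): (3, 1, 3, 2). L_avg = sum(p_i * l_i) = 11/64*3 + 11/32*1 + 5/32*3 + 21/64*2 = 127/64 = 1.9844

1.9844 bits


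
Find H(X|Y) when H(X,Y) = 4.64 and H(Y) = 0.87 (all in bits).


H(X|Y) = H(X,Y) - H(Y) = 4.64 - 0.87 = 3.77

3.77 bits


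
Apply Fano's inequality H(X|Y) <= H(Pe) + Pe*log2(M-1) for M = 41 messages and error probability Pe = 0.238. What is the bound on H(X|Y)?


H(Pe) = -Pe*log2(Pe) - (1-Pe)*log2(1-Pe) = -0.238*log2(0.238) - 0.762*log2(0.762) = 0.492890 + 0.298808 = 0.7917. Pe*log2(M-1) = 0.238*log2(40) = 1.266619. Bound = H(Pe) + Pe*log2(M-1) = 0.492890 + 0.298808 + 1.266619 = 2.0583

2.0583 bits


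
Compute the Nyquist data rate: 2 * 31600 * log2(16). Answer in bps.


Rate = 2 * B * log2(M) = 2 * 31600 * 4.0 = 252800.0

252800.0 bps


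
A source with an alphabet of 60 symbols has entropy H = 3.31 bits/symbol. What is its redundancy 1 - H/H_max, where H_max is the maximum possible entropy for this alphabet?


H_max = log2(K) = log2(60) = 5.9069 bits/symbol. Redundancy = 1 - H/H_max = 1 - 3.31/5.9069 = 1 - 0.5604 = 0.4396

0.4396


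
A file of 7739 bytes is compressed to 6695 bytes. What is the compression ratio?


Ratio = original / compressed = 7739 / 6695 = 1.1559

1.1559


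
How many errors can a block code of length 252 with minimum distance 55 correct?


Correction capability = floor((d-1)/2) = floor((55-1)/2) = 27

27 errors


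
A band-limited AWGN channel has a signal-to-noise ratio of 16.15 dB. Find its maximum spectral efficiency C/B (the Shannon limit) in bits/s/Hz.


SNR_linear = 10^(16.15/10) = 41.2098; C/B = log2(1 + SNR_linear) = log2(1 + 41.2098) = 5.3995

5.3995 bits/s/Hz


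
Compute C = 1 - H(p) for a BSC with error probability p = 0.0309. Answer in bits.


H(p) = -p*log2(p) - (1-p)*log2(1-p) = -0.0309*log2(0.0309) - 0.9691*log2(0.9691) = 0.155002 + 0.043883 = 0.1989. C = 1 - H(p) = 1 - 0.1989 = 0.8011

0.8011 bits


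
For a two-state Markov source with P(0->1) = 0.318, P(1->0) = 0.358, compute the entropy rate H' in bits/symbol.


Stationary distribution: pi_0 = p10/(p01+p10) = 0.5296, pi_1 = 0.4704. Entropy rate H' = pi_0*H(p01) + pi_1*H(p10) = 0.5296*0.9022 + 0.4704*0.941 = 0.9205

0.9205 bits/symbol


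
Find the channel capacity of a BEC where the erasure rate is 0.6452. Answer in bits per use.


C = 1 - epsilon = 1 - 0.6452 = 0.3548

0.3548 bits


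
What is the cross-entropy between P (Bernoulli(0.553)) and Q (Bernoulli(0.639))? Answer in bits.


H(P,Q) = -p*log2(q) - (1-p)*log2(1-q). -0.553*log2(0.639) = 0.357300; -0.447*log2(0.361) = 0.657058. H(P,Q) = 0.357300 + 0.657058 = 1.0144

1.0144 bits


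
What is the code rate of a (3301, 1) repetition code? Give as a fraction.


Rate = k/n = 1/3301

1/3301


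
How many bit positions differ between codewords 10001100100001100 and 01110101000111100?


Count differing positions: ^ ^ ^ ^ ^ . . ^ ^ . . ^ ^ . . . . = 9 differences

9


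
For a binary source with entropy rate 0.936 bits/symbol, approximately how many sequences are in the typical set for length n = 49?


log2|A_typical| = nH = 49 * 0.936 = 45.864, so |A_typical| ~ 2^45.864 = 6.404e+13

6.404e+13


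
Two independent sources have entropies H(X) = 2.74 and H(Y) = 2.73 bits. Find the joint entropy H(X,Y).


For independent variables, H(X,Y) = H(X) + H(Y) = 2.74 + 2.73 = 5.47

5.47 bits


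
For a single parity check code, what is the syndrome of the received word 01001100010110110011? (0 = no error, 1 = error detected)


Syndrome = XOR of all bits = 0 XOR 1 XOR 0 XOR 0 XOR 1 XOR 1 XOR 0 XOR 0 XOR 0 XOR 1 XOR 0 XOR 1 XOR 1 XOR 0 XOR 1 XOR 1 XOR 0 XOR 0 XOR 1 XOR 1 = 0

0
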